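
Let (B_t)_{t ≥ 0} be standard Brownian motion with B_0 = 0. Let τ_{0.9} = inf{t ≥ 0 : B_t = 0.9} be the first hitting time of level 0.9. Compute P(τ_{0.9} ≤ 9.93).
P(τ_{0.9} ≤ 9.93) = 2(1 − Φ(0.9/√9.93)) = 2(1 − Φ(0.2856)) ≈ 0.7752

By the reflection principle for standard BM, P(τ_b ≤ t) = 2 · P(B_t ≥ b). Since B_t ~ N(0, t), P(B_t ≥ 0.9) = 1 − Φ(0.9/√t) = 1 − Φ(0.9/√9.93) = 1 − Φ(0.2856) ≈ 0.38759. Doubling: P(τ_{0.9} ≤ 9.93) ≈ 2 · 0.38759 = 0.77518 ≈ 0.7752.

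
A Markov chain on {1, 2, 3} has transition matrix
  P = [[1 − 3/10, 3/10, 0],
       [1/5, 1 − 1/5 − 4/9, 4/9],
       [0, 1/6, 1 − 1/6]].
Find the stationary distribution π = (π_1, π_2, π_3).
π = (2/13, 3/13, 8/13)

This is a birth-death chain on three states, which satisfies detailed balance: π_1 · P_{12} = π_2 · P_{21} and π_2 · P_{23} = π_3 · P_{32}.
From π_1 · 3/10 = π_2 · 1/5: π_2/π_1 = (3/10)/(1/5) = 3/2.
From π_2 · 4/9 = π_3 · 1/6: π_3/π_2 = (4/9)/(1/6) = 8/3.
Take π_1 proportional to 1; then unnormalized π = (1, 3/2, 4). Normalize by dividing by the sum 13/2:
  π = (2/13, 3/13, 8/13).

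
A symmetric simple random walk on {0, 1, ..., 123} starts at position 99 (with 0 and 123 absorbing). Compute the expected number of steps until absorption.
E[τ | X_0 = 99] = 2376

Let v_k = E[τ | X_0 = k]. Boundary: v_0 = v_123 = 0. Recurrence: v_k = 1 + (v_{k-1} + v_{k+1})/2 for 1 ≤ k ≤ 122. The particular solution to v_k − (v_{k-1} + v_{k+1})/2 = 1 is v_k = −k^2. Adding homogeneous solution A + B k and matching boundaries gives v_k = k (123 − k). Substituting k = 99: v_99 = 99 · 24 = 2376.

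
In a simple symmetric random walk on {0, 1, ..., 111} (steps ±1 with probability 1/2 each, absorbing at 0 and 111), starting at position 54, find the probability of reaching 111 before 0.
P(hit 111 before 0) = 54/111 = 18/37

Let u_k = P(hit 111 before 0 | start at k). Then u_0 = 0, u_111 = 1, and u_k = u_{k-1}/2 + u_{k+1}/2 for 1 ≤ k ≤ 110. This harmonic recurrence is solved by u_k = k/111, giving u_54 = 54/111 = 18/37.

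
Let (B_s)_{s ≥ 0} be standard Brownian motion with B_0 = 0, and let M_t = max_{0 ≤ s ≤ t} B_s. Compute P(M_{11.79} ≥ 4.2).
P(M_{11.79} ≥ 4.2) = 2·P(B_{11.79} ≥ 4.2) = 2(1 − Φ(4.2/√11.79)) ≈ 0.2213

By the reflection principle for Brownian motion, P(M_t ≥ a) = 2 · P(B_t ≥ a) for a ≥ 0. Since B_t ~ N(0, t), P(B_t ≥ 4.2) = 1 − Φ(4.2/√t) = 1 − Φ(4.2/√11.79) = 1 − Φ(1.2232). So
  P(M_{11.79} ≥ 4.2) = 2(1 − Φ(1.2232)) ≈ 0.2213.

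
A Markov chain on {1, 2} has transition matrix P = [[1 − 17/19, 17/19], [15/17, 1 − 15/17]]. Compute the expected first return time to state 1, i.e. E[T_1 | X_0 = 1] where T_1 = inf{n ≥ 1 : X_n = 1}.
E[T_1 | X_0 = 1] = 1/π_1 = 574/285

For an irreducible recurrent Markov chain with stationary distribution π, E[T_i | X_0 = i] = 1/π_i (Kac's formula). Here π_1 = (15/17)/(17/19 + 15/17) = (15/17)/(574/323) = 285/574, so E[T_1 | X_0 = 1] = 1/π_1 = (17/19 + 15/17)/(15/17) = (574/323)/(15/17) = 574/285.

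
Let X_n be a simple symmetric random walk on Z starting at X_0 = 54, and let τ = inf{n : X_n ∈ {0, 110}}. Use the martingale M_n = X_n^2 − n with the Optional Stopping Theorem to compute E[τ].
E[τ] = 3024

M_n = X_n^2 − n is a martingale (since E[X_{n+1}^2 | F_n] = X_n^2 + 1). By OST (τ has finite mean in a bounded region), E[M_τ] = E[M_0] = X_0^2 − 0 = 54^2 = 2916. Also E[M_τ] = E[X_τ^2] − E[τ]. The walk exits at 0 or 110, with P(hit 110 first) = 54/110, so E[X_τ^2] = 110^2 · 54/110 + 0 = 5940. Thus E[τ] = E[X_τ^2] − E[M_τ] = 5940 − 2916 = 3024 = 54(110 − 54) = 3024.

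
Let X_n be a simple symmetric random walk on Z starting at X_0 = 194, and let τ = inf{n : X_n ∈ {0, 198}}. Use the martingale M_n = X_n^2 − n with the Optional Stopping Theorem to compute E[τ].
E[τ] = 776

M_n = X_n^2 − n is a martingale (since E[X_{n+1}^2 | F_n] = X_n^2 + 1). By OST (τ has finite mean in a bounded region), E[M_τ] = E[M_0] = X_0^2 − 0 = 194^2 = 37636. Also E[M_τ] = E[X_τ^2] − E[τ]. The walk exits at 0 or 198, with P(hit 198 first) = 194/198, so E[X_τ^2] = 198^2 · 194/198 + 0 = 38412. Thus E[τ] = E[X_τ^2] − E[M_τ] = 38412 − 37636 = 776 = 194(198 − 194) = 776.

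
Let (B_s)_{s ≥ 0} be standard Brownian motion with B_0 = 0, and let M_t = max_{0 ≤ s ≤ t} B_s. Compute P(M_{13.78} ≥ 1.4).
P(M_{13.78} ≥ 1.4) = 2·P(B_{13.78} ≥ 1.4) = 2(1 − Φ(1.4/√13.78)) ≈ 0.7061

By the reflection principle for Brownian motion, P(M_t ≥ a) = 2 · P(B_t ≥ a) for a ≥ 0. Since B_t ~ N(0, t), P(B_t ≥ 1.4) = 1 − Φ(1.4/√t) = 1 − Φ(1.4/√13.78) = 1 − Φ(0.3771). So
  P(M_{13.78} ≥ 1.4) = 2(1 − Φ(0.3771)) ≈ 0.7061.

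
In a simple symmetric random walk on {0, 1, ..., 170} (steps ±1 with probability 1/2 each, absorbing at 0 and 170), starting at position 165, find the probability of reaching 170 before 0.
P(hit 170 before 0) = 165/170 = 33/34

Let u_k = P(hit 170 before 0 | start at k). Then u_0 = 0, u_170 = 1, and u_k = u_{k-1}/2 + u_{k+1}/2 for 1 ≤ k ≤ 169. This harmonic recurrence is solved by u_k = k/170, giving u_165 = 165/170 = 33/34.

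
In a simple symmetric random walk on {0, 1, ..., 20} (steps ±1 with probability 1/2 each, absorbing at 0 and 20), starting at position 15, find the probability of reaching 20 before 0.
P(hit 20 before 0) = 15/20 = 3/4

Let u_k = P(hit 20 before 0 | start at k). Then u_0 = 0, u_20 = 1, and u_k = u_{k-1}/2 + u_{k+1}/2 for 1 ≤ k ≤ 19. This harmonic recurrence is solved by u_k = k/20, giving u_15 = 15/20 = 3/4.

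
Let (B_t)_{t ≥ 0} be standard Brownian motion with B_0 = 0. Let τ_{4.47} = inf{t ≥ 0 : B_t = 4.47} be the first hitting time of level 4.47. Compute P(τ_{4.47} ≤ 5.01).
P(τ_{4.47} ≤ 5.01) = 2(1 − Φ(4.47/√5.01)) = 2(1 − Φ(1.9970)) ≈ 0.0458

By the reflection principle for standard BM, P(τ_b ≤ t) = 2 · P(B_t ≥ b). Since B_t ~ N(0, t), P(B_t ≥ 4.47) = 1 − Φ(4.47/√t) = 1 − Φ(4.47/√5.01) = 1 − Φ(1.9970) ≈ 0.02291. Doubling: P(τ_{4.47} ≤ 5.01) ≈ 2 · 0.02291 = 0.04582 ≈ 0.0458.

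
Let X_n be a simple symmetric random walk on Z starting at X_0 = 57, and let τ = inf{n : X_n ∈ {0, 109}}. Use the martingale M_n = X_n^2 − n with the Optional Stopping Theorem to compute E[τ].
E[τ] = 2964

M_n = X_n^2 − n is a martingale (since E[X_{n+1}^2 | F_n] = X_n^2 + 1). By OST (τ has finite mean in a bounded region), E[M_τ] = E[M_0] = X_0^2 − 0 = 57^2 = 3249. Also E[M_τ] = E[X_τ^2] − E[τ]. The walk exits at 0 or 109, with P(hit 109 first) = 57/109, so E[X_τ^2] = 109^2 · 57/109 + 0 = 6213. Thus E[τ] = E[X_τ^2] − E[M_τ] = 6213 − 3249 = 2964 = 57(109 − 57) = 2964.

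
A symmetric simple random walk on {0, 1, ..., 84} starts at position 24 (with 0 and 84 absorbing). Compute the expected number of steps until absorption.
E[τ | X_0 = 24] = 1440

Let v_k = E[τ | X_0 = k]. Boundary: v_0 = v_84 = 0. Recurrence: v_k = 1 + (v_{k-1} + v_{k+1})/2 for 1 ≤ k ≤ 83. The particular solution to v_k − (v_{k-1} + v_{k+1})/2 = 1 is v_k = −k^2. Adding homogeneous solution A + B k and matching boundaries gives v_k = k (84 − k). Substituting k = 24: v_24 = 24 · 60 = 1440.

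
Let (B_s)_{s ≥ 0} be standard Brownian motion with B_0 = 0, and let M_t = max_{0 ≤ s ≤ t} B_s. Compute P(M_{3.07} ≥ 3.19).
P(M_{3.07} ≥ 3.19) = 2·P(B_{3.07} ≥ 3.19) = 2(1 − Φ(3.19/√3.07)) ≈ 0.0687

By the reflection principle for Brownian motion, P(M_t ≥ a) = 2 · P(B_t ≥ a) for a ≥ 0. Since B_t ~ N(0, t), P(B_t ≥ 3.19) = 1 − Φ(3.19/√t) = 1 − Φ(3.19/√3.07) = 1 − Φ(1.8206). So
  P(M_{3.07} ≥ 3.19) = 2(1 − Φ(1.8206)) ≈ 0.0687.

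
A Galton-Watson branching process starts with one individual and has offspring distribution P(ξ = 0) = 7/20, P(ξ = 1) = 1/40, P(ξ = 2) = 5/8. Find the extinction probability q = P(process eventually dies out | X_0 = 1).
q = 14/25

The pgf is f(s) = 7/20 + 1/40·s + 5/8·s². The extinction probability q is the smallest fixed point of f in [0, 1]. Setting s = f(s):
  5/8·s² + (1/40 − 1)·s + 7/20 = 0
  5/8·s² − (7/20 + 5/8)·s + 7/20 = 0
which factors as (s − 1)·(5/8·s − 7/20) = 0, giving roots s = 1 and s = (7/20)/(5/8) = 14/25.
Mean offspring μ = 1/40 + 2·5/8 = 51/40 > 1 (supercritical), so q < 1. The extinction probability is the smaller root: q = (7/20)/(5/8) = 14/25.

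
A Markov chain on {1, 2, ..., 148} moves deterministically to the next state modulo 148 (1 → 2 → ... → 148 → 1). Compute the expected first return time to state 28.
E[T_28 | X_0 = 28] = 148

The chain cycles deterministically, so starting at state 28 it returns in exactly 148 steps. Equivalently, the stationary distribution is uniform π_j = 1/148 for every state j, so by Kac's formula E[T_28] = 1/π_28 = 148.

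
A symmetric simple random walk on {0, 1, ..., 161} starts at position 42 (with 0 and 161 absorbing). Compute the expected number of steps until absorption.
E[τ | X_0 = 42] = 4998

Let v_k = E[τ | X_0 = k]. Boundary: v_0 = v_161 = 0. Recurrence: v_k = 1 + (v_{k-1} + v_{k+1})/2 for 1 ≤ k ≤ 160. The particular solution to v_k − (v_{k-1} + v_{k+1})/2 = 1 is v_k = −k^2. Adding homogeneous solution A + B k and matching boundaries gives v_k = k (161 − k). Substituting k = 42: v_42 = 42 · 119 = 4998.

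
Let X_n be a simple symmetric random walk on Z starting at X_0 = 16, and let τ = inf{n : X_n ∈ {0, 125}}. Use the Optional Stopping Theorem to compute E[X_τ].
E[X_τ] = 16

X_n is a martingale and τ is a bounded-mean stopping time (indeed τ is finite a.s. with bounded expectation since the walk is in a bounded region). By the OST, E[X_τ] = E[X_0] = 16. Equivalently: E[X_τ] = 125 · P(hit 125 first) + 0 · P(hit 0 first) = 125 · (16/125) = 16.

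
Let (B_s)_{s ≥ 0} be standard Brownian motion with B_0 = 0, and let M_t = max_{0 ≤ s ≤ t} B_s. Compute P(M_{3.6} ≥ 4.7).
P(M_{3.6} ≥ 4.7) = 2·P(B_{3.6} ≥ 4.7) = 2(1 − Φ(4.7/√3.6)) ≈ 0.0132

By the reflection principle for Brownian motion, P(M_t ≥ a) = 2 · P(B_t ≥ a) for a ≥ 0. Since B_t ~ N(0, t), P(B_t ≥ 4.7) = 1 − Φ(4.7/√t) = 1 − Φ(4.7/√3.6) = 1 − Φ(2.4771). So
  P(M_{3.6} ≥ 4.7) = 2(1 − Φ(2.4771)) ≈ 0.0132.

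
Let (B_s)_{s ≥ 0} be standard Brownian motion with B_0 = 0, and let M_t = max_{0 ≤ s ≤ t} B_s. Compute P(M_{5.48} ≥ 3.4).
P(M_{5.48} ≥ 3.4) = 2·P(B_{5.48} ≥ 3.4) = 2(1 − Φ(3.4/√5.48)) ≈ 0.1464

By the reflection principle for Brownian motion, P(M_t ≥ a) = 2 · P(B_t ≥ a) for a ≥ 0. Since B_t ~ N(0, t), P(B_t ≥ 3.4) = 1 − Φ(3.4/√t) = 1 − Φ(3.4/√5.48) = 1 − Φ(1.4524). So
  P(M_{5.48} ≥ 3.4) = 2(1 − Φ(1.4524)) ≈ 0.1464.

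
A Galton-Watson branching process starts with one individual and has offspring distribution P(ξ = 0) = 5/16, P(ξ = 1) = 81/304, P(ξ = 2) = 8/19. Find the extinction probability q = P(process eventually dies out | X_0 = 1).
q = 95/128

The pgf is f(s) = 5/16 + 81/304·s + 8/19·s². The extinction probability q is the smallest fixed point of f in [0, 1]. Setting s = f(s):
  8/19·s² + (81/304 − 1)·s + 5/16 = 0
  8/19·s² − (5/16 + 8/19)·s + 5/16 = 0
which factors as (s − 1)·(8/19·s − 5/16) = 0, giving roots s = 1 and s = (5/16)/(8/19) = 95/128.
Mean offspring μ = 81/304 + 2·8/19 = 337/304 > 1 (supercritical), so q < 1. The extinction probability is the smaller root: q = (5/16)/(8/19) = 95/128.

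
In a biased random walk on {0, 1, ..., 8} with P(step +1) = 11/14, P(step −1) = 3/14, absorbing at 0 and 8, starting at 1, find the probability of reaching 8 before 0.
P(hit 8 before 0) = (1 − (3/11)^1) / (1 − (3/11)^8) = 19487171/26794040

Let u_k denote P(reach 8 before 0 | start at k). Boundary: u_0 = 0, u_8 = 1. Recurrence: u_k = 11/14·u_{k+1} + 3/14·u_{k-1} for 1 ≤ k ≤ 7. Try u_k = A + B·r^k with r = q/p = (3/14)/(11/14) = 3/11. Substitution satisfies the recurrence; boundary conditions give:
  u_k = (1 − r^k) / (1 − r^N) = (1 − (3/11)^1) / (1 − (3/11)^8) = 19487171/26794040.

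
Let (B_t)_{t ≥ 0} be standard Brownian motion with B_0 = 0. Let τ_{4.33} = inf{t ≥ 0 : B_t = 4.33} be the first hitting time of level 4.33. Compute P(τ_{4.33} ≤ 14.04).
P(τ_{4.33} ≤ 14.04) = 2(1 − Φ(4.33/√14.04)) = 2(1 − Φ(1.1556)) ≈ 0.2478

By the reflection principle for standard BM, P(τ_b ≤ t) = 2 · P(B_t ≥ b). Since B_t ~ N(0, t), P(B_t ≥ 4.33) = 1 − Φ(4.33/√t) = 1 − Φ(4.33/√14.04) = 1 − Φ(1.1556) ≈ 0.12392. Doubling: P(τ_{4.33} ≤ 14.04) ≈ 2 · 0.12392 = 0.24784 ≈ 0.2478.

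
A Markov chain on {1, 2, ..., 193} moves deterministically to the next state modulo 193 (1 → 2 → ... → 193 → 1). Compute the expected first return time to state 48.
E[T_48 | X_0 = 48] = 193

The chain cycles deterministically, so starting at state 48 it returns in exactly 193 steps. Equivalently, the stationary distribution is uniform π_j = 1/193 for every state j, so by Kac's formula E[T_48] = 1/π_48 = 193.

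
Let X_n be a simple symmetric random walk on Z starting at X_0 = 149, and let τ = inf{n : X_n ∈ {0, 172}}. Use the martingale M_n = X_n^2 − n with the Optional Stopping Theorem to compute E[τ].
E[τ] = 3427

M_n = X_n^2 − n is a martingale (since E[X_{n+1}^2 | F_n] = X_n^2 + 1). By OST (τ has finite mean in a bounded region), E[M_τ] = E[M_0] = X_0^2 − 0 = 149^2 = 22201. Also E[M_τ] = E[X_τ^2] − E[τ]. The walk exits at 0 or 172, with P(hit 172 first) = 149/172, so E[X_τ^2] = 172^2 · 149/172 + 0 = 25628. Thus E[τ] = E[X_τ^2] − E[M_τ] = 25628 − 22201 = 3427 = 149(172 − 149) = 3427.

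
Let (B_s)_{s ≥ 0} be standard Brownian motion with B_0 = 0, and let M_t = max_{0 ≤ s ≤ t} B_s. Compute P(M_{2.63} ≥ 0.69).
P(M_{2.63} ≥ 0.69) = 2·P(B_{2.63} ≥ 0.69) = 2(1 − Φ(0.69/√2.63)) ≈ 0.6705

By the reflection principle for Brownian motion, P(M_t ≥ a) = 2 · P(B_t ≥ a) for a ≥ 0. Since B_t ~ N(0, t), P(B_t ≥ 0.69) = 1 − Φ(0.69/√t) = 1 − Φ(0.69/√2.63) = 1 − Φ(0.4255). So
  P(M_{2.63} ≥ 0.69) = 2(1 − Φ(0.4255)) ≈ 0.6705.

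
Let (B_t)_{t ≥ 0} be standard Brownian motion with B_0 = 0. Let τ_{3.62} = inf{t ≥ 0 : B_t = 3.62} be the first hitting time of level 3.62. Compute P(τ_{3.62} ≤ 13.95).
P(τ_{3.62} ≤ 13.95) = 2(1 − Φ(3.62/√13.95)) = 2(1 − Φ(0.9692)) ≈ 0.3324

By the reflection principle for standard BM, P(τ_b ≤ t) = 2 · P(B_t ≥ b). Since B_t ~ N(0, t), P(B_t ≥ 3.62) = 1 − Φ(3.62/√t) = 1 − Φ(3.62/√13.95) = 1 − Φ(0.9692) ≈ 0.16622. Doubling: P(τ_{3.62} ≤ 13.95) ≈ 2 · 0.16622 = 0.33244 ≈ 0.3324.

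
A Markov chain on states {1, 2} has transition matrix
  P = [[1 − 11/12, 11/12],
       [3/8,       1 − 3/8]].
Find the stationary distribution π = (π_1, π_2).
π_1 = 9/31, π_2 = 22/31

Solve πP = π with π_1 + π_2 = 1. From πP = π: π_1 · (1 − 11/12) + π_2 · 3/8 = π_1 ⇒ π_2 · 3/8 = π_1 · 11/12 ⇒ π_2/π_1 = (11/12)/(3/8) = 22/9. Together with π_1 + π_2 = 1:
  π_1 = (3/8)/(11/12 + 3/8) = (3/8)/(31/24) = 9/31,
  π_2 = (11/12)/(11/12 + 3/8) = (11/12)/(31/24) = 22/31.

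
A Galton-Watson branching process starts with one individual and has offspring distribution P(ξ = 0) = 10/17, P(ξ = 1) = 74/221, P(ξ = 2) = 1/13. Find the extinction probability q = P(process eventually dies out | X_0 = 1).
q = 1

Mean offspring μ = 0·10/17 + 1·74/221 + 2·1/13 = 108/221 ≤ 1. For μ ≤ 1 with offspring not concentrated at 1, the Galton-Watson process goes extinct almost surely, so q = 1.
(Algebraic check: The pgf is f(s) = 10/17 + 74/221·s + 1/13·s². The extinction probability q is the smallest fixed point of f in [0, 1]. Setting s = f(s):
  1/13·s² + (74/221 − 1)·s + 10/17 = 0
  1/13·s² − (10/17 + 1/13)·s + 10/17 = 0
which factors as (s − 1)·(1/13·s − 10/17) = 0, giving roots s = 1 and s = (10/17)/(1/13) = 130/17. Since 130/17 ≥ 1, the smallest root in [0, 1] is s = 1.)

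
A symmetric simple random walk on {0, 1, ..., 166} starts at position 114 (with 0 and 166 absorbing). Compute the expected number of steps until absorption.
E[τ | X_0 = 114] = 5928

Let v_k = E[τ | X_0 = k]. Boundary: v_0 = v_166 = 0. Recurrence: v_k = 1 + (v_{k-1} + v_{k+1})/2 for 1 ≤ k ≤ 165. The particular solution to v_k − (v_{k-1} + v_{k+1})/2 = 1 is v_k = −k^2. Adding homogeneous solution A + B k and matching boundaries gives v_k = k (166 − k). Substituting k = 114: v_114 = 114 · 52 = 5928.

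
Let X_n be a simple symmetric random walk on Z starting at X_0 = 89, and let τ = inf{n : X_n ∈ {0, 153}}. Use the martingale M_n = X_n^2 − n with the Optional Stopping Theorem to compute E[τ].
E[τ] = 5696

M_n = X_n^2 − n is a martingale (since E[X_{n+1}^2 | F_n] = X_n^2 + 1). By OST (τ has finite mean in a bounded region), E[M_τ] = E[M_0] = X_0^2 − 0 = 89^2 = 7921. Also E[M_τ] = E[X_τ^2] − E[τ]. The walk exits at 0 or 153, with P(hit 153 first) = 89/153, so E[X_τ^2] = 153^2 · 89/153 + 0 = 13617. Thus E[τ] = E[X_τ^2] − E[M_τ] = 13617 − 7921 = 5696 = 89(153 − 89) = 5696.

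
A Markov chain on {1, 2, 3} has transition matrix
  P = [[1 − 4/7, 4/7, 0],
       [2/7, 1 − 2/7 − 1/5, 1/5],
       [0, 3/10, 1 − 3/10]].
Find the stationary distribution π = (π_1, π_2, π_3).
π = (3/13, 6/13, 4/13)

This is a birth-death chain on three states, which satisfies detailed balance: π_1 · P_{12} = π_2 · P_{21} and π_2 · P_{23} = π_3 · P_{32}.
From π_1 · 4/7 = π_2 · 2/7: π_2/π_1 = (4/7)/(2/7) = 2.
From π_2 · 1/5 = π_3 · 3/10: π_3/π_2 = (1/5)/(3/10) = 2/3.
Take π_1 proportional to 1; then unnormalized π = (1, 2, 4/3). Normalize by dividing by the sum 13/3:
  π = (3/13, 6/13, 4/13).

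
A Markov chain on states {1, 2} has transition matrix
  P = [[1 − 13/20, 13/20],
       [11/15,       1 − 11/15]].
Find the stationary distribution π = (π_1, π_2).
π_1 = 44/83, π_2 = 39/83

Solve πP = π with π_1 + π_2 = 1. From πP = π: π_1 · (1 − 13/20) + π_2 · 11/15 = π_1 ⇒ π_2 · 11/15 = π_1 · 13/20 ⇒ π_2/π_1 = (13/20)/(11/15) = 39/44. Together with π_1 + π_2 = 1:
  π_1 = (11/15)/(13/20 + 11/15) = (11/15)/(83/60) = 44/83,
  π_2 = (13/20)/(13/20 + 11/15) = (13/20)/(83/60) = 39/83.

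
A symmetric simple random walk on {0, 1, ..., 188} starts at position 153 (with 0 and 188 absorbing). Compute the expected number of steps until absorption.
E[τ | X_0 = 153] = 5355

Let v_k = E[τ | X_0 = k]. Boundary: v_0 = v_188 = 0. Recurrence: v_k = 1 + (v_{k-1} + v_{k+1})/2 for 1 ≤ k ≤ 187. The particular solution to v_k − (v_{k-1} + v_{k+1})/2 = 1 is v_k = −k^2. Adding homogeneous solution A + B k and matching boundaries gives v_k = k (188 − k). Substituting k = 153: v_153 = 153 · 35 = 5355.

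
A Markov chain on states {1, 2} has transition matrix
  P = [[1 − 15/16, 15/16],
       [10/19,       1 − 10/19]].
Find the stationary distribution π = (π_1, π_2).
π_1 = 32/89, π_2 = 57/89

Solve πP = π with π_1 + π_2 = 1. From πP = π: π_1 · (1 − 15/16) + π_2 · 10/19 = π_1 ⇒ π_2 · 10/19 = π_1 · 15/16 ⇒ π_2/π_1 = (15/16)/(10/19) = 57/32. Together with π_1 + π_2 = 1:
  π_1 = (10/19)/(15/16 + 10/19) = (10/19)/(445/304) = 32/89,
  π_2 = (15/16)/(15/16 + 10/19) = (15/16)/(445/304) = 57/89.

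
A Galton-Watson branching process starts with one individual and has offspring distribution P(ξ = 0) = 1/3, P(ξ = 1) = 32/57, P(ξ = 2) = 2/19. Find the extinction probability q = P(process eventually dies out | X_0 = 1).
q = 1

Mean offspring μ = 0·1/3 + 1·32/57 + 2·2/19 = 44/57 ≤ 1. For μ ≤ 1 with offspring not concentrated at 1, the Galton-Watson process goes extinct almost surely, so q = 1.
(Algebraic check: The pgf is f(s) = 1/3 + 32/57·s + 2/19·s². The extinction probability q is the smallest fixed point of f in [0, 1]. Setting s = f(s):
  2/19·s² + (32/57 − 1)·s + 1/3 = 0
  2/19·s² − (1/3 + 2/19)·s + 1/3 = 0
which factors as (s − 1)·(2/19·s − 1/3) = 0, giving roots s = 1 and s = (1/3)/(2/19) = 19/6. Since 19/6 ≥ 1, the smallest root in [0, 1] is s = 1.)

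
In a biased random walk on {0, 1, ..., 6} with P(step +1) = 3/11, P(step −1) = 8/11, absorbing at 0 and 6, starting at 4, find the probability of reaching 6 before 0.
P(hit 6 before 0) = (1 − (8/3)^4) / (1 − (8/3)^6) = 657/4753

Let u_k denote P(reach 6 before 0 | start at k). Boundary: u_0 = 0, u_6 = 1. Recurrence: u_k = 3/11·u_{k+1} + 8/11·u_{k-1} for 1 ≤ k ≤ 5. Try u_k = A + B·r^k with r = q/p = (8/11)/(3/11) = 8/3. Substitution satisfies the recurrence; boundary conditions give:
  u_k = (1 − r^k) / (1 − r^N) = (1 − (8/3)^4) / (1 − (8/3)^6) = 657/4753.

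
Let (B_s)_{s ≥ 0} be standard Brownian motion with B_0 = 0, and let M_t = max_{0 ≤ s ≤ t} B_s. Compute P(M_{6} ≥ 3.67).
P(M_{6} ≥ 3.67) = 2·P(B_{6} ≥ 3.67) = 2(1 − Φ(3.67/√6)) ≈ 0.1341

By the reflection principle for Brownian motion, P(M_t ≥ a) = 2 · P(B_t ≥ a) for a ≥ 0. Since B_t ~ N(0, t), P(B_t ≥ 3.67) = 1 − Φ(3.67/√t) = 1 − Φ(3.67/√6) = 1 − Φ(1.4983). So
  P(M_{6} ≥ 3.67) = 2(1 − Φ(1.4983)) ≈ 0.1341.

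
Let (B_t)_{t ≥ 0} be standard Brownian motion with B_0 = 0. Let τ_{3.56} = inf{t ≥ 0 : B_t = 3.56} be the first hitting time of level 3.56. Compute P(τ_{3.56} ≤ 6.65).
P(τ_{3.56} ≤ 6.65) = 2(1 − Φ(3.56/√6.65)) = 2(1 − Φ(1.3805)) ≈ 0.1674

By the reflection principle for standard BM, P(τ_b ≤ t) = 2 · P(B_t ≥ b). Since B_t ~ N(0, t), P(B_t ≥ 3.56) = 1 − Φ(3.56/√t) = 1 − Φ(3.56/√6.65) = 1 − Φ(1.3805) ≈ 0.08372. Doubling: P(τ_{3.56} ≤ 6.65) ≈ 2 · 0.08372 = 0.16744 ≈ 0.1674.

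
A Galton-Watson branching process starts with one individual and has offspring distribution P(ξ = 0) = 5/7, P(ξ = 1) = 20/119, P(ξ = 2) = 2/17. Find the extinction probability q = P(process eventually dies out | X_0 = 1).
q = 1

Mean offspring μ = 0·5/7 + 1·20/119 + 2·2/17 = 48/119 ≤ 1. For μ ≤ 1 with offspring not concentrated at 1, the Galton-Watson process goes extinct almost surely, so q = 1.
(Algebraic check: The pgf is f(s) = 5/7 + 20/119·s + 2/17·s². The extinction probability q is the smallest fixed point of f in [0, 1]. Setting s = f(s):
  2/17·s² + (20/119 − 1)·s + 5/7 = 0
  2/17·s² − (5/7 + 2/17)·s + 5/7 = 0
which factors as (s − 1)·(2/17·s − 5/7) = 0, giving roots s = 1 and s = (5/7)/(2/17) = 85/14. Since 85/14 ≥ 1, the smallest root in [0, 1] is s = 1.)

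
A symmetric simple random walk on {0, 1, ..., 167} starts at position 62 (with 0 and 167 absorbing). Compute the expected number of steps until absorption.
E[τ | X_0 = 62] = 6510

Let v_k = E[τ | X_0 = k]. Boundary: v_0 = v_167 = 0. Recurrence: v_k = 1 + (v_{k-1} + v_{k+1})/2 for 1 ≤ k ≤ 166. The particular solution to v_k − (v_{k-1} + v_{k+1})/2 = 1 is v_k = −k^2. Adding homogeneous solution A + B k and matching boundaries gives v_k = k (167 − k). Substituting k = 62: v_62 = 62 · 105 = 6510.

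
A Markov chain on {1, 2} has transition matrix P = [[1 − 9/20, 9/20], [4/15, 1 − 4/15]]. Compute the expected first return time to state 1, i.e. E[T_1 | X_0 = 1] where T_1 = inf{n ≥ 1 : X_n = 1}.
E[T_1 | X_0 = 1] = 1/π_1 = 43/16

For an irreducible recurrent Markov chain with stationary distribution π, E[T_i | X_0 = i] = 1/π_i (Kac's formula). Here π_1 = (4/15)/(9/20 + 4/15) = (4/15)/(43/60) = 16/43, so E[T_1 | X_0 = 1] = 1/π_1 = (9/20 + 4/15)/(4/15) = (43/60)/(4/15) = 43/16.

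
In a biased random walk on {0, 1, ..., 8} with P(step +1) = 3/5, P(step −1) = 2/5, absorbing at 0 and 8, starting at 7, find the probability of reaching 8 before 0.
P(hit 8 before 0) = (1 − (2/3)^7) / (1 − (2/3)^8) = 6177/6305

Let u_k denote P(reach 8 before 0 | start at k). Boundary: u_0 = 0, u_8 = 1. Recurrence: u_k = 3/5·u_{k+1} + 2/5·u_{k-1} for 1 ≤ k ≤ 7. Try u_k = A + B·r^k with r = q/p = (2/5)/(3/5) = 2/3. Substitution satisfies the recurrence; boundary conditions give:
  u_k = (1 − r^k) / (1 − r^N) = (1 − (2/3)^7) / (1 − (2/3)^8) = 6177/6305.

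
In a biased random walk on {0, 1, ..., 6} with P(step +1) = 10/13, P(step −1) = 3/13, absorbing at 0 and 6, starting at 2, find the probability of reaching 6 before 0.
P(hit 6 before 0) = (1 − (3/10)^2) / (1 − (3/10)^6) = 10000/10981

Let u_k denote P(reach 6 before 0 | start at k). Boundary: u_0 = 0, u_6 = 1. Recurrence: u_k = 10/13·u_{k+1} + 3/13·u_{k-1} for 1 ≤ k ≤ 5. Try u_k = A + B·r^k with r = q/p = (3/13)/(10/13) = 3/10. Substitution satisfies the recurrence; boundary conditions give:
  u_k = (1 − r^k) / (1 − r^N) = (1 − (3/10)^2) / (1 − (3/10)^6) = 10000/10981.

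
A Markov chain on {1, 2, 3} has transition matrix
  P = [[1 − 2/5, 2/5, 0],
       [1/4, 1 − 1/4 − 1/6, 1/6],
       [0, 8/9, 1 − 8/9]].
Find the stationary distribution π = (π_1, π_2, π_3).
π = (10/29, 16/29, 3/29)

This is a birth-death chain on three states, which satisfies detailed balance: π_1 · P_{12} = π_2 · P_{21} and π_2 · P_{23} = π_3 · P_{32}.
From π_1 · 2/5 = π_2 · 1/4: π_2/π_1 = (2/5)/(1/4) = 8/5.
From π_2 · 1/6 = π_3 · 8/9: π_3/π_2 = (1/6)/(8/9) = 3/16.
Take π_1 proportional to 1; then unnormalized π = (1, 8/5, 3/10). Normalize by dividing by the sum 29/10:
  π = (10/29, 16/29, 3/29).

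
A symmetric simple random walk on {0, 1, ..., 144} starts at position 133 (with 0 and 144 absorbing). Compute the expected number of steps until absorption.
E[τ | X_0 = 133] = 1463

Let v_k = E[τ | X_0 = k]. Boundary: v_0 = v_144 = 0. Recurrence: v_k = 1 + (v_{k-1} + v_{k+1})/2 for 1 ≤ k ≤ 143. The particular solution to v_k − (v_{k-1} + v_{k+1})/2 = 1 is v_k = −k^2. Adding homogeneous solution A + B k and matching boundaries gives v_k = k (144 − k). Substituting k = 133: v_133 = 133 · 11 = 1463.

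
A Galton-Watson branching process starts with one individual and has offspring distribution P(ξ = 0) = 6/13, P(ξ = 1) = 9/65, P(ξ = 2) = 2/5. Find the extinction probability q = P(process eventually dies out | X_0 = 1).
q = 1

Mean offspring μ = 0·6/13 + 1·9/65 + 2·2/5 = 61/65 ≤ 1. For μ ≤ 1 with offspring not concentrated at 1, the Galton-Watson process goes extinct almost surely, so q = 1.
(Algebraic check: The pgf is f(s) = 6/13 + 9/65·s + 2/5·s². The extinction probability q is the smallest fixed point of f in [0, 1]. Setting s = f(s):
  2/5·s² + (9/65 − 1)·s + 6/13 = 0
  2/5·s² − (6/13 + 2/5)·s + 6/13 = 0
which factors as (s − 1)·(2/5·s − 6/13) = 0, giving roots s = 1 and s = (6/13)/(2/5) = 15/13. Since 15/13 ≥ 1, the smallest root in [0, 1] is s = 1.)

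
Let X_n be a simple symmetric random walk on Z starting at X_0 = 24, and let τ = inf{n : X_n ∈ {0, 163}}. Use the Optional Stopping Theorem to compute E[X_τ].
E[X_τ] = 24

X_n is a martingale and τ is a bounded-mean stopping time (indeed τ is finite a.s. with bounded expectation since the walk is in a bounded region). By the OST, E[X_τ] = E[X_0] = 24. Equivalently: E[X_τ] = 163 · P(hit 163 first) + 0 · P(hit 0 first) = 163 · (24/163) = 24.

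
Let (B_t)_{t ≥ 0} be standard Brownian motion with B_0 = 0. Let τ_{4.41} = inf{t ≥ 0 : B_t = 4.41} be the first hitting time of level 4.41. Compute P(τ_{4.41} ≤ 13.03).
P(τ_{4.41} ≤ 13.03) = 2(1 − Φ(4.41/√13.03)) = 2(1 − Φ(1.2217)) ≈ 0.2218

By the reflection principle for standard BM, P(τ_b ≤ t) = 2 · P(B_t ≥ b). Since B_t ~ N(0, t), P(B_t ≥ 4.41) = 1 − Φ(4.41/√t) = 1 − Φ(4.41/√13.03) = 1 − Φ(1.2217) ≈ 0.11091. Doubling: P(τ_{4.41} ≤ 13.03) ≈ 2 · 0.11091 = 0.22182 ≈ 0.2218.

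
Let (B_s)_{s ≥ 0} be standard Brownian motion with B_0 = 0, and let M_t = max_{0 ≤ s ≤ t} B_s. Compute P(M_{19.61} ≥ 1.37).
P(M_{19.61} ≥ 1.37) = 2·P(B_{19.61} ≥ 1.37) = 2(1 − Φ(1.37/√19.61)) ≈ 0.7570

By the reflection principle for Brownian motion, P(M_t ≥ a) = 2 · P(B_t ≥ a) for a ≥ 0. Since B_t ~ N(0, t), P(B_t ≥ 1.37) = 1 − Φ(1.37/√t) = 1 − Φ(1.37/√19.61) = 1 − Φ(0.3094). So
  P(M_{19.61} ≥ 1.37) = 2(1 − Φ(0.3094)) ≈ 0.7570.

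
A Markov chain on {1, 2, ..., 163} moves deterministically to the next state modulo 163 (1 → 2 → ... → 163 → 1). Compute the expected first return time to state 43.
E[T_43 | X_0 = 43] = 163

The chain cycles deterministically, so starting at state 43 it returns in exactly 163 steps. Equivalently, the stationary distribution is uniform π_j = 1/163 for every state j, so by Kac's formula E[T_43] = 1/π_43 = 163.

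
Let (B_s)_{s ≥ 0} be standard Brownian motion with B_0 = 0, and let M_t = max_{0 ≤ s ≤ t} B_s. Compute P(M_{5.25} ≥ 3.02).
P(M_{5.25} ≥ 3.02) = 2·P(B_{5.25} ≥ 3.02) = 2(1 − Φ(3.02/√5.25)) ≈ 0.1875

By the reflection principle for Brownian motion, P(M_t ≥ a) = 2 · P(B_t ≥ a) for a ≥ 0. Since B_t ~ N(0, t), P(B_t ≥ 3.02) = 1 − Φ(3.02/√t) = 1 − Φ(3.02/√5.25) = 1 − Φ(1.3180). So
  P(M_{5.25} ≥ 3.02) = 2(1 − Φ(1.3180)) ≈ 0.1875.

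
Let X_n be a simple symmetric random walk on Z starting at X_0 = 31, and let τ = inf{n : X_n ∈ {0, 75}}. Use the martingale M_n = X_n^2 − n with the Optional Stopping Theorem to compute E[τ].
E[τ] = 1364

M_n = X_n^2 − n is a martingale (since E[X_{n+1}^2 | F_n] = X_n^2 + 1). By OST (τ has finite mean in a bounded region), E[M_τ] = E[M_0] = X_0^2 − 0 = 31^2 = 961. Also E[M_τ] = E[X_τ^2] − E[τ]. The walk exits at 0 or 75, with P(hit 75 first) = 31/75, so E[X_τ^2] = 75^2 · 31/75 + 0 = 2325. Thus E[τ] = E[X_τ^2] − E[M_τ] = 2325 − 961 = 1364 = 31(75 − 31) = 1364.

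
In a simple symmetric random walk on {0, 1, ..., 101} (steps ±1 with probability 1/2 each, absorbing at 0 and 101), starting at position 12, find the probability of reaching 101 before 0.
P(hit 101 before 0) = 12/101

Let u_k = P(hit 101 before 0 | start at k). Then u_0 = 0, u_101 = 1, and u_k = u_{k-1}/2 + u_{k+1}/2 for 1 ≤ k ≤ 100. This harmonic recurrence is solved by u_k = k/101, giving u_12 = 12/101.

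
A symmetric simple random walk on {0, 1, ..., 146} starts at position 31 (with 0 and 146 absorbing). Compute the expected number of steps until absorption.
E[τ | X_0 = 31] = 3565

Let v_k = E[τ | X_0 = k]. Boundary: v_0 = v_146 = 0. Recurrence: v_k = 1 + (v_{k-1} + v_{k+1})/2 for 1 ≤ k ≤ 145. The particular solution to v_k − (v_{k-1} + v_{k+1})/2 = 1 is v_k = −k^2. Adding homogeneous solution A + B k and matching boundaries gives v_k = k (146 − k). Substituting k = 31: v_31 = 31 · 115 = 3565.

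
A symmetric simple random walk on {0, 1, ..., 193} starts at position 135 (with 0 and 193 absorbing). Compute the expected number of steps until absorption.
E[τ | X_0 = 135] = 7830

Let v_k = E[τ | X_0 = k]. Boundary: v_0 = v_193 = 0. Recurrence: v_k = 1 + (v_{k-1} + v_{k+1})/2 for 1 ≤ k ≤ 192. The particular solution to v_k − (v_{k-1} + v_{k+1})/2 = 1 is v_k = −k^2. Adding homogeneous solution A + B k and matching boundaries gives v_k = k (193 − k). Substituting k = 135: v_135 = 135 · 58 = 7830.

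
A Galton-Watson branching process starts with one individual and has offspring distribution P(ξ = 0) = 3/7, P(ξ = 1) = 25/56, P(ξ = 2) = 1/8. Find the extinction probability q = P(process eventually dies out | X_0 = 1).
q = 1

Mean offspring μ = 0·3/7 + 1·25/56 + 2·1/8 = 39/56 ≤ 1. For μ ≤ 1 with offspring not concentrated at 1, the Galton-Watson process goes extinct almost surely, so q = 1.
(Algebraic check: The pgf is f(s) = 3/7 + 25/56·s + 1/8·s². The extinction probability q is the smallest fixed point of f in [0, 1]. Setting s = f(s):
  1/8·s² + (25/56 − 1)·s + 3/7 = 0
  1/8·s² − (3/7 + 1/8)·s + 3/7 = 0
which factors as (s − 1)·(1/8·s − 3/7) = 0, giving roots s = 1 and s = (3/7)/(1/8) = 24/7. Since 24/7 ≥ 1, the smallest root in [0, 1] is s = 1.)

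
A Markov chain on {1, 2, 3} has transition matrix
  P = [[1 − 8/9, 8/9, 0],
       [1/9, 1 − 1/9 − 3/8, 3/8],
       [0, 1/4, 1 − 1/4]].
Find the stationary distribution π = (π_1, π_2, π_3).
π = (1/21, 8/21, 4/7)

This is a birth-death chain on three states, which satisfies detailed balance: π_1 · P_{12} = π_2 · P_{21} and π_2 · P_{23} = π_3 · P_{32}.
From π_1 · 8/9 = π_2 · 1/9: π_2/π_1 = (8/9)/(1/9) = 8.
From π_2 · 3/8 = π_3 · 1/4: π_3/π_2 = (3/8)/(1/4) = 3/2.
Take π_1 proportional to 1; then unnormalized π = (1, 8, 12). Normalize by dividing by the sum 21:
  π = (1/21, 8/21, 4/7).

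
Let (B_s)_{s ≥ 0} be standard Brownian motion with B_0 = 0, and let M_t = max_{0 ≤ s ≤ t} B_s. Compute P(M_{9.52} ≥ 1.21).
P(M_{9.52} ≥ 1.21) = 2·P(B_{9.52} ≥ 1.21) = 2(1 − Φ(1.21/√9.52)) ≈ 0.6949

By the reflection principle for Brownian motion, P(M_t ≥ a) = 2 · P(B_t ≥ a) for a ≥ 0. Since B_t ~ N(0, t), P(B_t ≥ 1.21) = 1 − Φ(1.21/√t) = 1 − Φ(1.21/√9.52) = 1 − Φ(0.3922). So
  P(M_{9.52} ≥ 1.21) = 2(1 − Φ(0.3922)) ≈ 0.6949.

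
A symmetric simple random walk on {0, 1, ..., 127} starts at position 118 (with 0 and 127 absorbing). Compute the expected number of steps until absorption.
E[τ | X_0 = 118] = 1062

Let v_k = E[τ | X_0 = k]. Boundary: v_0 = v_127 = 0. Recurrence: v_k = 1 + (v_{k-1} + v_{k+1})/2 for 1 ≤ k ≤ 126. The particular solution to v_k − (v_{k-1} + v_{k+1})/2 = 1 is v_k = −k^2. Adding homogeneous solution A + B k and matching boundaries gives v_k = k (127 − k). Substituting k = 118: v_118 = 118 · 9 = 1062.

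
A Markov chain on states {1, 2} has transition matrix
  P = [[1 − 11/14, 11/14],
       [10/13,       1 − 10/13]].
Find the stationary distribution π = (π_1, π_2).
π_1 = 140/283, π_2 = 143/283

Solve πP = π with π_1 + π_2 = 1. From πP = π: π_1 · (1 − 11/14) + π_2 · 10/13 = π_1 ⇒ π_2 · 10/13 = π_1 · 11/14 ⇒ π_2/π_1 = (11/14)/(10/13) = 143/140. Together with π_1 + π_2 = 1:
  π_1 = (10/13)/(11/14 + 10/13) = (10/13)/(283/182) = 140/283,
  π_2 = (11/14)/(11/14 + 10/13) = (11/14)/(283/182) = 143/283.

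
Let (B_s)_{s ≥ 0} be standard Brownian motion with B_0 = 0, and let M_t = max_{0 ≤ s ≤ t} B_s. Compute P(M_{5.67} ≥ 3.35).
P(M_{5.67} ≥ 3.35) = 2·P(B_{5.67} ≥ 3.35) = 2(1 − Φ(3.35/√5.67)) ≈ 0.1595

By the reflection principle for Brownian motion, P(M_t ≥ a) = 2 · P(B_t ≥ a) for a ≥ 0. Since B_t ~ N(0, t), P(B_t ≥ 3.35) = 1 − Φ(3.35/√t) = 1 − Φ(3.35/√5.67) = 1 − Φ(1.4069). So
  P(M_{5.67} ≥ 3.35) = 2(1 − Φ(1.4069)) ≈ 0.1595.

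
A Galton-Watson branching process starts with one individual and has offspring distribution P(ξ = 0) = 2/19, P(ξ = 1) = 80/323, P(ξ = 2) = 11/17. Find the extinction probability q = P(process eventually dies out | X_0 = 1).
q = 34/209

The pgf is f(s) = 2/19 + 80/323·s + 11/17·s². The extinction probability q is the smallest fixed point of f in [0, 1]. Setting s = f(s):
  11/17·s² + (80/323 − 1)·s + 2/19 = 0
  11/17·s² − (2/19 + 11/17)·s + 2/19 = 0
which factors as (s − 1)·(11/17·s − 2/19) = 0, giving roots s = 1 and s = (2/19)/(11/17) = 34/209.
Mean offspring μ = 80/323 + 2·11/17 = 498/323 > 1 (supercritical), so q < 1. The extinction probability is the smaller root: q = (2/19)/(11/17) = 34/209.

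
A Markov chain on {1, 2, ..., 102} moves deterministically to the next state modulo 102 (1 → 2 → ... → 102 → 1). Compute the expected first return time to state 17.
E[T_17 | X_0 = 17] = 102

The chain cycles deterministically, so starting at state 17 it returns in exactly 102 steps. Equivalently, the stationary distribution is uniform π_j = 1/102 for every state j, so by Kac's formula E[T_17] = 1/π_17 = 102.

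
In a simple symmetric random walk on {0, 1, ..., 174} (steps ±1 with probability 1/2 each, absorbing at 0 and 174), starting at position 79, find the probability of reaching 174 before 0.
P(hit 174 before 0) = 79/174

Let u_k = P(hit 174 before 0 | start at k). Then u_0 = 0, u_174 = 1, and u_k = u_{k-1}/2 + u_{k+1}/2 for 1 ≤ k ≤ 173. This harmonic recurrence is solved by u_k = k/174, giving u_79 = 79/174.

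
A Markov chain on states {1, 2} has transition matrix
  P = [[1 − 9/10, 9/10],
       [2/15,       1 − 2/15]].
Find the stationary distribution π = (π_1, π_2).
π_1 = 4/31, π_2 = 27/31

Solve πP = π with π_1 + π_2 = 1. From πP = π: π_1 · (1 − 9/10) + π_2 · 2/15 = π_1 ⇒ π_2 · 2/15 = π_1 · 9/10 ⇒ π_2/π_1 = (9/10)/(2/15) = 27/4. Together with π_1 + π_2 = 1:
  π_1 = (2/15)/(9/10 + 2/15) = (2/15)/(31/30) = 4/31,
  π_2 = (9/10)/(9/10 + 2/15) = (9/10)/(31/30) = 27/31.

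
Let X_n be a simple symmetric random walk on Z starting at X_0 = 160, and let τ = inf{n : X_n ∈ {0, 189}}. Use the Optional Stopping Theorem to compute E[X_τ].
E[X_τ] = 160

X_n is a martingale and τ is a bounded-mean stopping time (indeed τ is finite a.s. with bounded expectation since the walk is in a bounded region). By the OST, E[X_τ] = E[X_0] = 160. Equivalently: E[X_τ] = 189 · P(hit 189 first) + 0 · P(hit 0 first) = 189 · (160/189) = 160.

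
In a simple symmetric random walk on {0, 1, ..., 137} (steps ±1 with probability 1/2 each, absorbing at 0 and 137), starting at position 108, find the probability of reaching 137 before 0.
P(hit 137 before 0) = 108/137

Let u_k = P(hit 137 before 0 | start at k). Then u_0 = 0, u_137 = 1, and u_k = u_{k-1}/2 + u_{k+1}/2 for 1 ≤ k ≤ 136. This harmonic recurrence is solved by u_k = k/137, giving u_108 = 108/137.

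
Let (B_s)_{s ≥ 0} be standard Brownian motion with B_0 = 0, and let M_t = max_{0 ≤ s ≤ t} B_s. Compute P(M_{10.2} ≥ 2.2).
P(M_{10.2} ≥ 2.2) = 2·P(B_{10.2} ≥ 2.2) = 2(1 − Φ(2.2/√10.2)) ≈ 0.4909

By the reflection principle for Brownian motion, P(M_t ≥ a) = 2 · P(B_t ≥ a) for a ≥ 0. Since B_t ~ N(0, t), P(B_t ≥ 2.2) = 1 − Φ(2.2/√t) = 1 − Φ(2.2/√10.2) = 1 − Φ(0.6888). So
  P(M_{10.2} ≥ 2.2) = 2(1 − Φ(0.6888)) ≈ 0.4909.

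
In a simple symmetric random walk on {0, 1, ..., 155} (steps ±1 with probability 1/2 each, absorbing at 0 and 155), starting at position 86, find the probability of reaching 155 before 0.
P(hit 155 before 0) = 86/155

Let u_k = P(hit 155 before 0 | start at k). Then u_0 = 0, u_155 = 1, and u_k = u_{k-1}/2 + u_{k+1}/2 for 1 ≤ k ≤ 154. This harmonic recurrence is solved by u_k = k/155, giving u_86 = 86/155.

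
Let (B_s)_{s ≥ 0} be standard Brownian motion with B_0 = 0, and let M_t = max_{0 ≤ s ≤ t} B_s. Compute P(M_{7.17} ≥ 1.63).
P(M_{7.17} ≥ 1.63) = 2·P(B_{7.17} ≥ 1.63) = 2(1 − Φ(1.63/√7.17)) ≈ 0.5427

By the reflection principle for Brownian motion, P(M_t ≥ a) = 2 · P(B_t ≥ a) for a ≥ 0. Since B_t ~ N(0, t), P(B_t ≥ 1.63) = 1 − Φ(1.63/√t) = 1 − Φ(1.63/√7.17) = 1 − Φ(0.6087). So
  P(M_{7.17} ≥ 1.63) = 2(1 − Φ(0.6087)) ≈ 0.5427.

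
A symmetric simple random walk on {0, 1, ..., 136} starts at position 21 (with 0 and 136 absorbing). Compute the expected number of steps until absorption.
E[τ | X_0 = 21] = 2415

Let v_k = E[τ | X_0 = k]. Boundary: v_0 = v_136 = 0. Recurrence: v_k = 1 + (v_{k-1} + v_{k+1})/2 for 1 ≤ k ≤ 135. The particular solution to v_k − (v_{k-1} + v_{k+1})/2 = 1 is v_k = −k^2. Adding homogeneous solution A + B k and matching boundaries gives v_k = k (136 − k). Substituting k = 21: v_21 = 21 · 115 = 2415.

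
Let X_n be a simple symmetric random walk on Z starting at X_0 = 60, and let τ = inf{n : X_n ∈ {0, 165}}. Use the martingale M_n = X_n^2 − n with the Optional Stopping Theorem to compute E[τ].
E[τ] = 6300

M_n = X_n^2 − n is a martingale (since E[X_{n+1}^2 | F_n] = X_n^2 + 1). By OST (τ has finite mean in a bounded region), E[M_τ] = E[M_0] = X_0^2 − 0 = 60^2 = 3600. Also E[M_τ] = E[X_τ^2] − E[τ]. The walk exits at 0 or 165, with P(hit 165 first) = 60/165, so E[X_τ^2] = 165^2 · 60/165 + 0 = 9900. Thus E[τ] = E[X_τ^2] − E[M_τ] = 9900 − 3600 = 6300 = 60(165 − 60) = 6300.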